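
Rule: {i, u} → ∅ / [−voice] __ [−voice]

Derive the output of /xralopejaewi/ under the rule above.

No segment of /xralopejaewi/ meets the structural description of the rule, so the form surfaces unchanged.

xralopejaewi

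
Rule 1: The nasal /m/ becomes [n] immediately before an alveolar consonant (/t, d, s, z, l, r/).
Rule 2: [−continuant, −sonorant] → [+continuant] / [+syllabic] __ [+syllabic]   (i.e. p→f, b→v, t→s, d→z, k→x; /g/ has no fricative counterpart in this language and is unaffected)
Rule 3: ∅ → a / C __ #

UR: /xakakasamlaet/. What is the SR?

xaxaxasanlaeta

Rule 1 (nasal place assimilation): /m/ precedes the alveolar consonant /l/, so it assimilates in place to [n]. /xakakasamlaet/ → xakakasanlaet.
Rule 2 (intervocalic spirantization): /k/ is a stop between vowels /a/ and /a/, so it spirantizes to the fricative [x]. /k/ is a stop between vowels /a/ and /a/, so it spirantizes to the fricative [x]. /xakakasanlaet/ → xaxaxasanlaet.
Rule 3 (final a-epenthesis): the form ends in the consonant /t/, so [a] is inserted word-finally. /xaxaxasanlaet/ → xaxaxasanlaeta.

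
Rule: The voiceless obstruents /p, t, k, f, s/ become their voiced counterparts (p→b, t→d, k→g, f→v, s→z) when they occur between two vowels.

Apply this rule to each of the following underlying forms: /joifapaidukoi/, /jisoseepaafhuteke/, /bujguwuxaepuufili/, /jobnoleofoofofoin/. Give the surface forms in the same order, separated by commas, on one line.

joivabaidugoi, jizozeebaafhudege, bujguwuxaebuuvili, jobnoleovoovovoin

/joifapaidukoi/: /f/ is a voiceless obstruent between vowels /i/ and /a/, so it voices to [v]. /p/ is a voiceless obstruent between vowels /a/ and /a/, so it voices to [b]. /k/ is a voiceless obstruent between vowels /u/ and /o/, so it voices to [g]. → [joivabaidugoi].
/jisoseepaafhuteke/: /s/ is a voiceless obstruent between vowels /i/ and /o/, so it voices to [z]. /s/ is a voiceless obstruent between vowels /o/ and /e/, so it voices to [z]. /p/ is a voiceless obstruent between vowels /e/ and /a/, so it voices to [b]. /t/ is a voiceless obstruent between vowels /u/ and /e/, so it voices to [d]. /k/ is a voiceless obstruent between vowels /e/ and /e/, so it voices to [g]. → [jizozeebaafhudege].
/bujguwuxaepuufili/: /p/ is a voiceless obstruent between vowels /e/ and /u/, so it voices to [b]. /f/ is a voiceless obstruent between vowels /u/ and /i/, so it voices to [v]. → [bujguwuxaebuuvili].
/jobnoleofoofofoin/: /f/ is a voiceless obstruent between vowels /o/ and /o/, so it voices to [v]. /f/ is a voiceless obstruent between vowels /o/ and /o/, so it voices to [v]. /f/ is a voiceless obstruent between vowels /o/ and /o/, so it voices to [v]. → [jobnoleovoovovoin].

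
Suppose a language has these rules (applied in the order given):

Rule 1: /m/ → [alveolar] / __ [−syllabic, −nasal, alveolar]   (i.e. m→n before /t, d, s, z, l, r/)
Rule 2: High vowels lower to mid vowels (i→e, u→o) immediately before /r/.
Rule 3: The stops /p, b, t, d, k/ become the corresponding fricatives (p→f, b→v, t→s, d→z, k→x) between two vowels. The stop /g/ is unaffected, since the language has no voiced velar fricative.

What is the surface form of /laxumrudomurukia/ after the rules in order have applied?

Rule 1 (nasal place assimilation): /m/ precedes the alveolar consonant /r/, so it assimilates in place to [n]. /laxumrudomurukia/ → laxunrudomurukia.
Rule 2 (pre-rhotic lowering): /u/ is a high vowel immediately before /r/, so it lowers to [o]. /laxunrudomurukia/ → laxunrudomorukia.
Rule 3 (intervocalic spirantization): /d/ is a stop between vowels /u/ and /o/, so it spirantizes to the fricative [z]. /k/ is a stop between vowels /u/ and /i/, so it spirantizes to the fricative [x]. /laxunrudomorukia/ → laxunruzomoruxia.

laxunruzomoruxia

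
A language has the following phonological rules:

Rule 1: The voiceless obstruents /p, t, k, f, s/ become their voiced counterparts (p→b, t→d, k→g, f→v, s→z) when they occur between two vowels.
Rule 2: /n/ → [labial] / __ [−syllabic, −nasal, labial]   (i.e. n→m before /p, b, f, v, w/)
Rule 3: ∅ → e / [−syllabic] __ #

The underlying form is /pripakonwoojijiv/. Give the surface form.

Rule 1 (intervocalic voicing): /p/ is a voiceless obstruent between vowels /i/ and /a/, so it voices to [b]. /k/ is a voiceless obstruent between vowels /a/ and /o/, so it voices to [g]. /pripakonwoojijiv/ → pribagonwoojijiv.
Rule 2 (nasal place assimilation): /n/ precedes the labial consonant /w/, so it assimilates in place to [m]. /pribagonwoojijiv/ → pribagomwoojijiv.
Rule 3 (final e-epenthesis): the form ends in the consonant /v/, so [e] is inserted word-finally. /pribagomwoojijiv/ → pribagomwoojijive.

pribagomwoojijive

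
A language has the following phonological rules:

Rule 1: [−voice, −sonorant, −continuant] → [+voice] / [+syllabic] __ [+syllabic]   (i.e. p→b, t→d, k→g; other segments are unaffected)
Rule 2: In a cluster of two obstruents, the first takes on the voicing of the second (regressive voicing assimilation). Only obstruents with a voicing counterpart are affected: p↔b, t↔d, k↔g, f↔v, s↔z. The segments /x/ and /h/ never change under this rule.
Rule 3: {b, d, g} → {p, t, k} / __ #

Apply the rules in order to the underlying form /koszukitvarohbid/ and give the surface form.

Rule 1 (intervocalic voicing): /k/ is a voiceless stop between vowels /u/ and /i/, so it voices to [g]. /koszukitvarohbid/ → koszugitvarohbid.
Rule 2 (regressive voicing assimilation): /s/ precedes the voiced obstruent /z/, so it voices to [z] by assimilation. /t/ precedes the voiced obstruent /v/, so it voices to [d] by assimilation. /koszugitvarohbid/ → kozzugidvarohbid.
Rule 3 (final devoicing): /d/ is a voiced stop in word-final position, so it devoices to [t]. /kozzugidvarohbid/ → kozzugidvarohbit.

kozzugidvarohbit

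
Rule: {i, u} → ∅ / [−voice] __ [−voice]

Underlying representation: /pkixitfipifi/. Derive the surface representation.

/i/ is a high vowel flanked by voiceless consonants /k/ and /x/, so it deletes.
/i/ is a high vowel flanked by voiceless consonants /x/ and /t/, so it deletes.
/i/ is a high vowel flanked by voiceless consonants /f/ and /p/, so it deletes.
/i/ is a high vowel flanked by voiceless consonants /p/ and /f/, so it deletes.
Surface form: [pkxtfpfi].

pkxtfpfi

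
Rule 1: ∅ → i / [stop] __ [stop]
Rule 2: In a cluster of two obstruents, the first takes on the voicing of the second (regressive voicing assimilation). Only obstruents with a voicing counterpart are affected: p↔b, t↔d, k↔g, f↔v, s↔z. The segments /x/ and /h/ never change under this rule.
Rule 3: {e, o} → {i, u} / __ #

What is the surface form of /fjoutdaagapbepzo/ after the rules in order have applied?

fjoutidaagapibebzu

Rule 1 (stop-cluster i-epenthesis): /t/ and /d/ form a stop–stop cluster, so [i] is inserted between them. /p/ and /b/ form a stop–stop cluster, so [i] is inserted between them. /fjoutdaagapbepzo/ → fjoutidaagapibepzo.
Rule 2 (regressive voicing assimilation): /p/ precedes the voiced obstruent /z/, so it voices to [b] by assimilation. /fjoutidaagapibepzo/ → fjoutidaagapibebzo.
Rule 3 (final vowel raising): /o/ is a mid vowel in word-final position, so it raises to [u]. /fjoutidaagapibebzo/ → fjoutidaagapibebzu.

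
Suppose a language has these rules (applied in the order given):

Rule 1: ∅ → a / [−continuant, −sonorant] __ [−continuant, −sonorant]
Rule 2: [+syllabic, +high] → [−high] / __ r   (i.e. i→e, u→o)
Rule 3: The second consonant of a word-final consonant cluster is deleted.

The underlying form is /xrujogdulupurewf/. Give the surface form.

xrujogaduluporew

Rule 1 (stop-cluster a-epenthesis): /g/ and /d/ form a stop–stop cluster, so [a] is inserted between them. /xrujogdulupurewf/ → xrujogadulupurewf.
Rule 2 (pre-rhotic lowering): /u/ is a high vowel immediately before /r/, so it lowers to [o]. /xrujogadulupurewf/ → xrujogaduluporewf.
Rule 3 (final cluster simplification): /f/ is the second consonant of a word-final cluster /wf/, so it deletes. /xrujogaduluporewf/ → xrujogaduluporew.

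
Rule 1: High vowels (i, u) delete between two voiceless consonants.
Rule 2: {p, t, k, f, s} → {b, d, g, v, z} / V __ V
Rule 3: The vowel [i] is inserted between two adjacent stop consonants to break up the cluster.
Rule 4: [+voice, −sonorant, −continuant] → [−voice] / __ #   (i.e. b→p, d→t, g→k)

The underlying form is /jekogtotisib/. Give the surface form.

Rule 1 (high vowel syncope): /i/ is a high vowel flanked by voiceless consonants /t/ and /s/, so it deletes. /jekogtotisib/ → jekogtotsib.
Rule 2 (intervocalic voicing): /k/ is a voiceless obstruent between vowels /e/ and /o/, so it voices to [g]. /jekogtotsib/ → jegogtotsib.
Rule 3 (stop-cluster i-epenthesis): /g/ and /t/ form a stop–stop cluster, so [i] is inserted between them. /jegogtotsib/ → jegogitotsib.
Rule 4 (final devoicing): /b/ is a voiced stop in word-final position, so it devoices to [p]. /jegogitotsib/ → jegogitotsip.

jegogitotsip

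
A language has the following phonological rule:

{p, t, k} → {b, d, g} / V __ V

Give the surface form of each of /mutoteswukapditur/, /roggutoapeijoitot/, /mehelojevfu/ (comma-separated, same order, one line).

mudodeswugapdidur, roggudoabeijoidot, mehelojevfu

/mutoteswukapditur/: /t/ is a voiceless stop between vowels /u/ and /o/, so it voices to [d]. /t/ is a voiceless stop between vowels /o/ and /e/, so it voices to [d]. /k/ is a voiceless stop between vowels /u/ and /a/, so it voices to [g]. /t/ is a voiceless stop between vowels /i/ and /u/, so it voices to [d]. → [mudodeswugapdidur].
/roggutoapeijoitot/: /t/ is a voiceless stop between vowels /u/ and /o/, so it voices to [d]. /p/ is a voiceless stop between vowels /a/ and /e/, so it voices to [b]. /t/ is a voiceless stop between vowels /i/ and /o/, so it voices to [d]. → [roggudoabeijoidot].
/mehelojevfu/: the rule's environment is not met; surfaces unchanged as [mehelojevfu].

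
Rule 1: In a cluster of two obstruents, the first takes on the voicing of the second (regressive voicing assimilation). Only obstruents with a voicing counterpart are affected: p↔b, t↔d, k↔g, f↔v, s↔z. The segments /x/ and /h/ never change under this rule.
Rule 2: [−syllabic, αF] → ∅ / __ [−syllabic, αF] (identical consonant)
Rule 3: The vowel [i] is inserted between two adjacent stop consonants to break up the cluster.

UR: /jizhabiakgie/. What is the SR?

jishabiagie

Rule 1 (regressive voicing assimilation): /z/ precedes the voiceless obstruent /h/, so it devoices to [s] by assimilation. /k/ precedes the voiced obstruent /g/, so it voices to [g] by assimilation. /jizhabiakgie/ → jishabiaggie.
Rule 2 (degemination): /gg/ is a geminate; the first /g/ deletes. /jishabiaggie/ → jishabiagie.
Rule 3 (stop-cluster i-epenthesis): no segment meets the environment; /jishabiagie/ is unchanged.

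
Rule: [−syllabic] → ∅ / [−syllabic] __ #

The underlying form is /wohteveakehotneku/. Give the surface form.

wohteveakehotneku

No segment of /wohteveakehotneku/ meets the structural description of the rule, so the form surfaces unchanged.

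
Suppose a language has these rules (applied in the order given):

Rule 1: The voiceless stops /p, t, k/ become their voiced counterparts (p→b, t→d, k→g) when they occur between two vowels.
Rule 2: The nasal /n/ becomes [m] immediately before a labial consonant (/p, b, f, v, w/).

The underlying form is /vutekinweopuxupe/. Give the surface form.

Rule 1 (intervocalic voicing): /t/ is a voiceless stop between vowels /u/ and /e/, so it voices to [d]. /k/ is a voiceless stop between vowels /e/ and /i/, so it voices to [g]. /p/ is a voiceless stop between vowels /o/ and /u/, so it voices to [b]. /p/ is a voiceless stop between vowels /u/ and /e/, so it voices to [b]. /vutekinweopuxupe/ → vudeginweobuxube.
Rule 2 (nasal place assimilation): /n/ precedes the labial consonant /w/, so it assimilates in place to [m]. /vudeginweobuxube/ → vudegimweobuxube.

vudegimweobuxube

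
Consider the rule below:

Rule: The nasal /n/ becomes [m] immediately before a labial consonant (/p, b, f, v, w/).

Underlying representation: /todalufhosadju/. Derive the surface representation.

todalufhosadju

No segment of /todalufhosadju/ meets the structural description of the rule, so the form surfaces unchanged.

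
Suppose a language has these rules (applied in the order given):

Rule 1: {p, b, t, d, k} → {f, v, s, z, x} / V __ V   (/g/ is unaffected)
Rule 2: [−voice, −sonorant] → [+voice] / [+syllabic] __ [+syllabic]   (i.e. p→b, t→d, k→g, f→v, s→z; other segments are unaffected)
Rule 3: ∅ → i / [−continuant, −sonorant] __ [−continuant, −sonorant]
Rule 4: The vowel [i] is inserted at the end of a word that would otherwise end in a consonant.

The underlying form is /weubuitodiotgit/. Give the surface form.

Rule 1 (intervocalic spirantization): /b/ is a stop between vowels /u/ and /u/, so it spirantizes to the fricative [v]. /t/ is a stop between vowels /i/ and /o/, so it spirantizes to the fricative [s]. /d/ is a stop between vowels /o/ and /i/, so it spirantizes to the fricative [z]. /weubuitodiotgit/ → weuvuisoziotgit.
Rule 2 (intervocalic voicing): /s/ is a voiceless obstruent between vowels /i/ and /o/, so it voices to [z]. /weuvuisoziotgit/ → weuvuizoziotgit.
Rule 3 (stop-cluster i-epenthesis): /t/ and /g/ form a stop–stop cluster, so [i] is inserted between them. /weuvuizoziotgit/ → weuvuizoziotigit.
Rule 4 (final i-epenthesis): the form ends in the consonant /t/, so [i] is inserted word-finally. /weuvuizoziotigit/ → weuvuizoziotigiti.

weuvuizoziotigiti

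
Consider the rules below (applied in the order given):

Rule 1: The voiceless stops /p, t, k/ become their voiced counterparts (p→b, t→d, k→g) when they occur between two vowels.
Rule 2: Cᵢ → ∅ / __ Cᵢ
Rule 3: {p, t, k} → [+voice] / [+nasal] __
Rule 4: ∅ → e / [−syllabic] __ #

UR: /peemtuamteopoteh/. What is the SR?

peemduamdeobodehe

Rule 1 (intervocalic voicing): /p/ is a voiceless stop between vowels /o/ and /o/, so it voices to [b]. /t/ is a voiceless stop between vowels /o/ and /e/, so it voices to [d]. /peemtuamteopoteh/ → peemtuamteobodeh.
Rule 2 (degemination): no segment meets the environment; /peemtuamteobodeh/ is unchanged.
Rule 3 (post-nasal voicing): /t/ is a voiceless stop immediately after the nasal /m/, so it voices to [d]. /t/ is a voiceless stop immediately after the nasal /m/, so it voices to [d]. /peemtuamteobodeh/ → peemduamdeobodeh.
Rule 4 (final e-epenthesis): the form ends in the consonant /h/, so [e] is inserted word-finally. /peemduamdeobodeh/ → peemduamdeobodehe.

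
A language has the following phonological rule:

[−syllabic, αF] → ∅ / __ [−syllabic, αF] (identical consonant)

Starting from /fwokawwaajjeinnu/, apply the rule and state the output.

/ww/ is a geminate; the first /w/ deletes.
/jj/ is a geminate; the first /j/ deletes.
/nn/ is a geminate; the first /n/ deletes.
The other instances of /f/, /w/, /k/, /j/, /n/ do not occur in the required environment and remain unchanged.
Surface form: [fwokawaajeinu].

fwokawaajeinu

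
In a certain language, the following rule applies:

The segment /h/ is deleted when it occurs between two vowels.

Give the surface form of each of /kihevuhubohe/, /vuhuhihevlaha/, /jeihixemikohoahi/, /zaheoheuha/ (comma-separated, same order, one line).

/kihevuhubohe/: /h/ occurs between vowels /i/ and /e/, so it deletes. /h/ occurs between vowels /u/ and /u/, so it deletes. /h/ occurs between vowels /o/ and /e/, so it deletes. → [kievuuboe].
/vuhuhihevlaha/: /h/ occurs between vowels /u/ and /u/, so it deletes. /h/ occurs between vowels /u/ and /i/, so it deletes. /h/ occurs between vowels /i/ and /e/, so it deletes. /h/ occurs between vowels /a/ and /a/, so it deletes. → [vuuievlaa].
/jeihixemikohoahi/: /h/ occurs between vowels /i/ and /i/, so it deletes. /h/ occurs between vowels /o/ and /o/, so it deletes. /h/ occurs between vowels /a/ and /i/, so it deletes. → [jeiixemikooai].
/zaheoheuha/: /h/ occurs between vowels /a/ and /e/, so it deletes. /h/ occurs between vowels /o/ and /e/, so it deletes. /h/ occurs between vowels /u/ and /a/, so it deletes. → [zaeoeua].

kievuuboe, vuuievlaa, jeiixemikooai, zaeoeua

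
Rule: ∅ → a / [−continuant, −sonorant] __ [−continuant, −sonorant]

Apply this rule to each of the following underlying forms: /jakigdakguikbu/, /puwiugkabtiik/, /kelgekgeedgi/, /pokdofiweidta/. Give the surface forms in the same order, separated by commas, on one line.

jakigadakaguikabu, puwiugakabatiik, kelgekageedagi, pokadofiweidata

/jakigdakguikbu/: /g/ and /d/ form a stop–stop cluster, so [a] is inserted between them. /k/ and /g/ form a stop–stop cluster, so [a] is inserted between them. /k/ and /b/ form a stop–stop cluster, so [a] is inserted between them. → [jakigadakaguikabu].
/puwiugkabtiik/: /g/ and /k/ form a stop–stop cluster, so [a] is inserted between them. /b/ and /t/ form a stop–stop cluster, so [a] is inserted between them. → [puwiugakabatiik].
/kelgekgeedgi/: /k/ and /g/ form a stop–stop cluster, so [a] is inserted between them. /d/ and /g/ form a stop–stop cluster, so [a] is inserted between them. → [kelgekageedagi].
/pokdofiweidta/: /k/ and /d/ form a stop–stop cluster, so [a] is inserted between them. /d/ and /t/ form a stop–stop cluster, so [a] is inserted between them. → [pokadofiweidata].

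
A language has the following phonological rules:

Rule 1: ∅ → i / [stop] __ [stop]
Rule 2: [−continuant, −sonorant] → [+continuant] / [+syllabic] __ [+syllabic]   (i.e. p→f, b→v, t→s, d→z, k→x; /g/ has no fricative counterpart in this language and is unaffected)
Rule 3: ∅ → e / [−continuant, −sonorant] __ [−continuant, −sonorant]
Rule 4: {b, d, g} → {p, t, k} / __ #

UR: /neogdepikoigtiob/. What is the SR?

Rule 1 (stop-cluster i-epenthesis): /g/ and /d/ form a stop–stop cluster, so [i] is inserted between them. /g/ and /t/ form a stop–stop cluster, so [i] is inserted between them. /neogdepikoigtiob/ → neogidepikoigitiob.
Rule 2 (intervocalic spirantization): /d/ is a stop between vowels /i/ and /e/, so it spirantizes to the fricative [z]. /p/ is a stop between vowels /e/ and /i/, so it spirantizes to the fricative [f]. /k/ is a stop between vowels /i/ and /o/, so it spirantizes to the fricative [x]. /t/ is a stop between vowels /i/ and /i/, so it spirantizes to the fricative [s]. /neogidepikoigitiob/ → neogizefixoigisiob.
Rule 3 (stop-cluster e-epenthesis): no segment meets the environment; /neogizefixoigisiob/ is unchanged.
Rule 4 (final devoicing): /b/ is a voiced stop in word-final position, so it devoices to [p]. /neogizefixoigisiob/ → neogizefixoigisiop.

neogizefixoigisiop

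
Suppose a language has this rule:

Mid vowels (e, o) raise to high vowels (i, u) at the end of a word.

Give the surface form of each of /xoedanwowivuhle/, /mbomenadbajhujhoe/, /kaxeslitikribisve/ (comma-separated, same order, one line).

/xoedanwowivuhle/: /e/ is a mid vowel in word-final position, so it raises to [i]. → [xoedanwowivuhli].
/mbomenadbajhujhoe/: /e/ is a mid vowel in word-final position, so it raises to [i]. → [mbomenadbajhujhoi].
/kaxeslitikribisve/: /e/ is a mid vowel in word-final position, so it raises to [i]. → [kaxeslitikribisvi].

xoedanwowivuhli, mbomenadbajhujhoi, kaxeslitikribisvi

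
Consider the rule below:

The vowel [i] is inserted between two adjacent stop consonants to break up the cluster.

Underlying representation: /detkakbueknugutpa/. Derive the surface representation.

detikakibueknugutipa

/t/ and /k/ form a stop–stop cluster, so [i] is inserted between them.
/k/ and /b/ form a stop–stop cluster, so [i] is inserted between them.
/t/ and /p/ form a stop–stop cluster, so [i] is inserted between them.
Surface form: [detikakibueknugutipa].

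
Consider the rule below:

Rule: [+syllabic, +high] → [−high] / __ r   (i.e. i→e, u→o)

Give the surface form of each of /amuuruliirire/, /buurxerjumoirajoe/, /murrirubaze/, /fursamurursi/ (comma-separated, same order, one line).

amuorulierere, buorxerjumoerajoe, morrerubaze, forsamororsi

/amuuruliirire/: /u/ is a high vowel immediately before /r/, so it lowers to [o]. /i/ is a high vowel immediately before /r/, so it lowers to [e]. /i/ is a high vowel immediately before /r/, so it lowers to [e]. → [amuorulierere].
/buurxerjumoirajoe/: /u/ is a high vowel immediately before /r/, so it lowers to [o]. /i/ is a high vowel immediately before /r/, so it lowers to [e]. → [buorxerjumoerajoe].
/murrirubaze/: /u/ is a high vowel immediately before /r/, so it lowers to [o]. /i/ is a high vowel immediately before /r/, so it lowers to [e]. → [morrerubaze].
/fursamurursi/: /u/ is a high vowel immediately before /r/, so it lowers to [o]. /u/ is a high vowel immediately before /r/, so it lowers to [o]. /u/ is a high vowel immediately before /r/, so it lowers to [o]. → [forsamororsi].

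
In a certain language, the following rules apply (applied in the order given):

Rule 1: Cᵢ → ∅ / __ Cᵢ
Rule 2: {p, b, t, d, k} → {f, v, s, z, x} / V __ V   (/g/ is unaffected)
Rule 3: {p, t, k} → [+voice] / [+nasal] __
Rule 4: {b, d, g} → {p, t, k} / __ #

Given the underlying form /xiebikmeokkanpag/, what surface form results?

xievikmeoxanbak

Rule 1 (degemination): /kk/ is a geminate; the first /k/ deletes. /xiebikmeokkanpag/ → xiebikmeokanpag.
Rule 2 (intervocalic spirantization): /b/ is a stop between vowels /e/ and /i/, so it spirantizes to the fricative [v]. /k/ is a stop between vowels /o/ and /a/, so it spirantizes to the fricative [x]. /xiebikmeokanpag/ → xievikmeoxanpag.
Rule 3 (post-nasal voicing): /p/ is a voiceless stop immediately after the nasal /n/, so it voices to [b]. /xievikmeoxanpag/ → xievikmeoxanbag.
Rule 4 (final devoicing): /g/ is a voiced stop in word-final position, so it devoices to [k]. /xievikmeoxanbag/ → xievikmeoxanbak.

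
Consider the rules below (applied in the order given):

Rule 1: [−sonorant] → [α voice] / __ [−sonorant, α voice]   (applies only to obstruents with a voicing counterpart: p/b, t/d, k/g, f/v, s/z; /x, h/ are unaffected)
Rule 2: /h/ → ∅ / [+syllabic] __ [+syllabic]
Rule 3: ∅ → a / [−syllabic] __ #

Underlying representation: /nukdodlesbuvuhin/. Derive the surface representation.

Rule 1 (regressive voicing assimilation): /k/ precedes the voiced obstruent /d/, so it voices to [g] by assimilation. /s/ precedes the voiced obstruent /b/, so it voices to [z] by assimilation. /nukdodlesbuvuhin/ → nugdodlezbuvuhin.
Rule 2 (intervocalic h-deletion): /h/ occurs between vowels /u/ and /i/, so it deletes. /nugdodlezbuvuhin/ → nugdodlezbuvuin.
Rule 3 (final a-epenthesis): the form ends in the consonant /n/, so [a] is inserted word-finally. /nugdodlezbuvuin/ → nugdodlezbuvuina.

nugdodlezbuvuina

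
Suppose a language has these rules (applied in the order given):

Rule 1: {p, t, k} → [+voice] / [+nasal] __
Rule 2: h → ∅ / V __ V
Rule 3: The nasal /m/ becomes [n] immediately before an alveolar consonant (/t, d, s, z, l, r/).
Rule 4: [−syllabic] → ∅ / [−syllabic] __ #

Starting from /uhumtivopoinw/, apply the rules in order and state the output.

uundivopoin

Rule 1 (post-nasal voicing): /t/ is a voiceless stop immediately after the nasal /m/, so it voices to [d]. /uhumtivopoinw/ → uhumdivopoinw.
Rule 2 (intervocalic h-deletion): /h/ occurs between vowels /u/ and /u/, so it deletes. /uhumdivopoinw/ → uumdivopoinw.
Rule 3 (nasal place assimilation): /m/ precedes the alveolar consonant /d/, so it assimilates in place to [n]. /uumdivopoinw/ → uundivopoinw.
Rule 4 (final cluster simplification): /w/ is the second consonant of a word-final cluster /nw/, so it deletes. /uundivopoinw/ → uundivopoin.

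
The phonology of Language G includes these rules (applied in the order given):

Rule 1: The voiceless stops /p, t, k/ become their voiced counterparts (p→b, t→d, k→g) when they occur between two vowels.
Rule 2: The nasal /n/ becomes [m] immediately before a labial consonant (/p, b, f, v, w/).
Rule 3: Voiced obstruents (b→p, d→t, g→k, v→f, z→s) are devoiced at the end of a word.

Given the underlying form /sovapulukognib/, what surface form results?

sovabulugognip

Rule 1 (intervocalic voicing): /p/ is a voiceless stop between vowels /a/ and /u/, so it voices to [b]. /k/ is a voiceless stop between vowels /u/ and /o/, so it voices to [g]. /sovapulukognib/ → sovabulugognib.
Rule 2 (nasal place assimilation): no segment meets the environment; /sovabulugognib/ is unchanged.
Rule 3 (final devoicing): /b/ is a voiced obstruent in word-final position, so it devoices to [p]. /sovabulugognib/ → sovabulugognip.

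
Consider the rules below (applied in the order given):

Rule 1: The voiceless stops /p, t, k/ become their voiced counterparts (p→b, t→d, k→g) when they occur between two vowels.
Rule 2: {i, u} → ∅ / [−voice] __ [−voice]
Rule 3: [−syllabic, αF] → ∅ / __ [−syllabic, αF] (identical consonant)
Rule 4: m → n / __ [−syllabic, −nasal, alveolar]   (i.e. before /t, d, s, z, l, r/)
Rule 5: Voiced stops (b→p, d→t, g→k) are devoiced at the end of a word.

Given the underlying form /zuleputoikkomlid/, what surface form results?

Rule 1 (intervocalic voicing): /p/ is a voiceless stop between vowels /e/ and /u/, so it voices to [b]. /t/ is a voiceless stop between vowels /u/ and /o/, so it voices to [d]. /zuleputoikkomlid/ → zulebudoikkomlid.
Rule 2 (high vowel syncope): no segment meets the environment; /zulebudoikkomlid/ is unchanged.
Rule 3 (degemination): /kk/ is a geminate; the first /k/ deletes. /zulebudoikkomlid/ → zulebudoikomlid.
Rule 4 (nasal place assimilation): /m/ precedes the alveolar consonant /l/, so it assimilates in place to [n]. /zulebudoikomlid/ → zulebudoikonlid.
Rule 5 (final devoicing): /d/ is a voiced stop in word-final position, so it devoices to [t]. /zulebudoikonlid/ → zulebudoikonlit.

zulebudoikonlit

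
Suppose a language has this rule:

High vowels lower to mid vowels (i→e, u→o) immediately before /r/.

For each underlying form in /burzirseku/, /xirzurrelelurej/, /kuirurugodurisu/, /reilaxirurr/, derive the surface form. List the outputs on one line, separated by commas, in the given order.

/burzirseku/: /u/ is a high vowel immediately before /r/, so it lowers to [o]. /i/ is a high vowel immediately before /r/, so it lowers to [e]. → [borzerseku].
/xirzurrelelurej/: /i/ is a high vowel immediately before /r/, so it lowers to [e]. /u/ is a high vowel immediately before /r/, so it lowers to [o]. /u/ is a high vowel immediately before /r/, so it lowers to [o]. → [xerzorrelelorej].
/kuirurugodurisu/: /i/ is a high vowel immediately before /r/, so it lowers to [e]. /u/ is a high vowel immediately before /r/, so it lowers to [o]. /u/ is a high vowel immediately before /r/, so it lowers to [o]. → [kuerorugodorisu].
/reilaxirurr/: /i/ is a high vowel immediately before /r/, so it lowers to [e]. /u/ is a high vowel immediately before /r/, so it lowers to [o]. → [reilaxerorr].

borzerseku, xerzorrelelorej, kuerorugodorisu, reilaxerorr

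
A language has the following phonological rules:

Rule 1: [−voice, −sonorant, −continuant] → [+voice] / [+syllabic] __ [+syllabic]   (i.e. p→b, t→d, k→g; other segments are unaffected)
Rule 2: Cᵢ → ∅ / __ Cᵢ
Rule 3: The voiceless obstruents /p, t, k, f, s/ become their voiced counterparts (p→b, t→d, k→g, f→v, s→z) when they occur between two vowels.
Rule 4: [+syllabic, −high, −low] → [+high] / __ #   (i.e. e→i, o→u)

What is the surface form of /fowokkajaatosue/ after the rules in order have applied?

Rule 1 (intervocalic voicing): /t/ is a voiceless stop between vowels /a/ and /o/, so it voices to [d]. /fowokkajaatosue/ → fowokkajaadosue.
Rule 2 (degemination): /kk/ is a geminate; the first /k/ deletes. /fowokkajaadosue/ → fowokajaadosue.
Rule 3 (intervocalic voicing): /k/ is a voiceless obstruent between vowels /o/ and /a/, so it voices to [g]. /s/ is a voiceless obstruent between vowels /o/ and /u/, so it voices to [z]. /fowokajaadosue/ → fowogajaadozue.
Rule 4 (final vowel raising): /e/ is a mid vowel in word-final position, so it raises to [i]. /fowogajaadozue/ → fowogajaadozui.

fowogajaadozui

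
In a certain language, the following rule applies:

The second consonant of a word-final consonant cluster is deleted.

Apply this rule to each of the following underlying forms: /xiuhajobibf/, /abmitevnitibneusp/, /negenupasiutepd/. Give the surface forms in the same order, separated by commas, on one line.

/xiuhajobibf/: /f/ is the second consonant of a word-final cluster /bf/, so it deletes. → [xiuhajobib].
/abmitevnitibneusp/: /p/ is the second consonant of a word-final cluster /sp/, so it deletes. → [abmitevnitibneus].
/negenupasiutepd/: /d/ is the second consonant of a word-final cluster /pd/, so it deletes. → [negenupasiutep].

xiuhajobib, abmitevnitibneus, negenupasiutep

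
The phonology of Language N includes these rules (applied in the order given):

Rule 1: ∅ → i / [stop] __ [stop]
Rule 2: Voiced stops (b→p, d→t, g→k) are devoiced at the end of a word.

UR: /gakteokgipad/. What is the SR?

gakiteokigipat

Rule 1 (stop-cluster i-epenthesis): /k/ and /t/ form a stop–stop cluster, so [i] is inserted between them. /k/ and /g/ form a stop–stop cluster, so [i] is inserted between them. /gakteokgipad/ → gakiteokigipad.
Rule 2 (final devoicing): /d/ is a voiced stop in word-final position, so it devoices to [t]. /gakiteokigipad/ → gakiteokigipat.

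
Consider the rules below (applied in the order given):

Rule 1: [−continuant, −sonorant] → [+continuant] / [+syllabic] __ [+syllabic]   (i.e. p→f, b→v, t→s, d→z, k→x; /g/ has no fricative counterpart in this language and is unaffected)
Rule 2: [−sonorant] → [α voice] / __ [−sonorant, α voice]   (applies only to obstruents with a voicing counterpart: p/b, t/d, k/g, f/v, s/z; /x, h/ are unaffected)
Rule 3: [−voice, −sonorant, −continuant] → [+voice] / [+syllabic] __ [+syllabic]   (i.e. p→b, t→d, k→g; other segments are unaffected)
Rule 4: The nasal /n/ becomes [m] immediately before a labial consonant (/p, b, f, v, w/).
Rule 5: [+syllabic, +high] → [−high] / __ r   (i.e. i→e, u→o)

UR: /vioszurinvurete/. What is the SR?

Rule 1 (intervocalic spirantization): /t/ is a stop between vowels /e/ and /e/, so it spirantizes to the fricative [s]. /vioszurinvurete/ → vioszurinvurese.
Rule 2 (regressive voicing assimilation): /s/ precedes the voiced obstruent /z/, so it voices to [z] by assimilation. /vioszurinvurese/ → viozzurinvurese.
Rule 3 (intervocalic voicing): no segment meets the environment; /viozzurinvurese/ is unchanged.
Rule 4 (nasal place assimilation): /n/ precedes the labial consonant /v/, so it assimilates in place to [m]. /viozzurinvurese/ → viozzurimvurese.
Rule 5 (pre-rhotic lowering): /u/ is a high vowel immediately before /r/, so it lowers to [o]. /u/ is a high vowel immediately before /r/, so it lowers to [o]. /viozzurimvurese/ → viozzorimvorese.

viozzorimvorese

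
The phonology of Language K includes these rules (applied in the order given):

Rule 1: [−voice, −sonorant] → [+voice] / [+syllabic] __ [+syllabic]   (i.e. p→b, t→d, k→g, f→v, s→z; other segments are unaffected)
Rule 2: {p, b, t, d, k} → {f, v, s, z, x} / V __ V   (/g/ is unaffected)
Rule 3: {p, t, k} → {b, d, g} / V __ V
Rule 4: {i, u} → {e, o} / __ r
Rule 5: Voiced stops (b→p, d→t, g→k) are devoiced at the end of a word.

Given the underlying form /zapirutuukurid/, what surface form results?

Rule 1 (intervocalic voicing): /p/ is a voiceless obstruent between vowels /a/ and /i/, so it voices to [b]. /t/ is a voiceless obstruent between vowels /u/ and /u/, so it voices to [d]. /k/ is a voiceless obstruent between vowels /u/ and /u/, so it voices to [g]. /zapirutuukurid/ → zabiruduugurid.
Rule 2 (intervocalic spirantization): /b/ is a stop between vowels /a/ and /i/, so it spirantizes to the fricative [v]. /d/ is a stop between vowels /u/ and /u/, so it spirantizes to the fricative [z]. /zabiruduugurid/ → zaviruzuugurid.
Rule 3 (intervocalic voicing): no segment meets the environment; /zaviruzuugurid/ is unchanged.
Rule 4 (pre-rhotic lowering): /i/ is a high vowel immediately before /r/, so it lowers to [e]. /u/ is a high vowel immediately before /r/, so it lowers to [o]. /zaviruzuugurid/ → zaveruzuugorid.
Rule 5 (final devoicing): /d/ is a voiced stop in word-final position, so it devoices to [t]. /zaveruzuugorid/ → zaveruzuugorit.

zaveruzuugorit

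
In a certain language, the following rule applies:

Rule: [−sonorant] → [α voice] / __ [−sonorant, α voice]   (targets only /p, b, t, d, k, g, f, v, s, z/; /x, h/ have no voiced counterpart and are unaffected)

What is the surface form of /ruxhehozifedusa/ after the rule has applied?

No segment of /ruxhehozifedusa/ meets the structural description of the rule, so the form surfaces unchanged.

ruxhehozifedusa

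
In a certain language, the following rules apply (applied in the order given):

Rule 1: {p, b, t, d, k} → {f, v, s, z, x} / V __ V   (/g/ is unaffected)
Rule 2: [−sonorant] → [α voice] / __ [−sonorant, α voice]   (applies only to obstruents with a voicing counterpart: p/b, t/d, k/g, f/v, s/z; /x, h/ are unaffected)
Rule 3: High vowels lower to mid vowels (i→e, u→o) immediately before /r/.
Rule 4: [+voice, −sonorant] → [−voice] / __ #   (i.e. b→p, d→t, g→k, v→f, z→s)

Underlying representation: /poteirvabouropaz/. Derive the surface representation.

Rule 1 (intervocalic spirantization): /t/ is a stop between vowels /o/ and /e/, so it spirantizes to the fricative [s]. /b/ is a stop between vowels /a/ and /o/, so it spirantizes to the fricative [v]. /p/ is a stop between vowels /o/ and /a/, so it spirantizes to the fricative [f]. /poteirvabouropaz/ → poseirvavourofaz.
Rule 2 (regressive voicing assimilation): no segment meets the environment; /poseirvavourofaz/ is unchanged.
Rule 3 (pre-rhotic lowering): /i/ is a high vowel immediately before /r/, so it lowers to [e]. /u/ is a high vowel immediately before /r/, so it lowers to [o]. /poseirvavourofaz/ → poseervavoorofaz.
Rule 4 (final devoicing): /z/ is a voiced obstruent in word-final position, so it devoices to [s]. /poseervavoorofaz/ → poseervavoorofas.

poseervavoorofas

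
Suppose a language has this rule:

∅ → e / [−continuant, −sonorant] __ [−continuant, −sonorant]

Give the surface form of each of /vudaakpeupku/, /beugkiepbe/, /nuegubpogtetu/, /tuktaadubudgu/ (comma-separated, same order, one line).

/vudaakpeupku/: /k/ and /p/ form a stop–stop cluster, so [e] is inserted between them. /p/ and /k/ form a stop–stop cluster, so [e] is inserted between them. → [vudaakepeupeku].
/beugkiepbe/: /g/ and /k/ form a stop–stop cluster, so [e] is inserted between them. /p/ and /b/ form a stop–stop cluster, so [e] is inserted between them. → [beugekiepebe].
/nuegubpogtetu/: /b/ and /p/ form a stop–stop cluster, so [e] is inserted between them. /g/ and /t/ form a stop–stop cluster, so [e] is inserted between them. → [nuegubepogetetu].
/tuktaadubudgu/: /k/ and /t/ form a stop–stop cluster, so [e] is inserted between them. /d/ and /g/ form a stop–stop cluster, so [e] is inserted between them. → [tuketaadubudegu].

vudaakepeupeku, beugekiepebe, nuegubepogetetu, tuketaadubudegu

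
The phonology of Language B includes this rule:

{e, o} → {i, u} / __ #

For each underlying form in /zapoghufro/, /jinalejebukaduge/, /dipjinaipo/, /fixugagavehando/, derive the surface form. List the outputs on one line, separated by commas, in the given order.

/zapoghufro/: /o/ is a mid vowel in word-final position, so it raises to [u]. → [zapoghufru].
/jinalejebukaduge/: /e/ is a mid vowel in word-final position, so it raises to [i]. → [jinalejebukadugi].
/dipjinaipo/: /o/ is a mid vowel in word-final position, so it raises to [u]. → [dipjinaipu].
/fixugagavehando/: /o/ is a mid vowel in word-final position, so it raises to [u]. → [fixugagavehandu].

zapoghufru, jinalejebukadugi, dipjinaipu, fixugagavehandu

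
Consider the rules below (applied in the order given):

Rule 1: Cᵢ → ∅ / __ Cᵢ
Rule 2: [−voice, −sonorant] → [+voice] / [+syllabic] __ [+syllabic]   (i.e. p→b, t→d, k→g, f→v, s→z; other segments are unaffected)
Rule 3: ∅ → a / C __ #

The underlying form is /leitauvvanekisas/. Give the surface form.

leidauvanegizasa

Rule 1 (degemination): /vv/ is a geminate; the first /v/ deletes. /leitauvvanekisas/ → leitauvanekisas.
Rule 2 (intervocalic voicing): /t/ is a voiceless obstruent between vowels /i/ and /a/, so it voices to [d]. /k/ is a voiceless obstruent between vowels /e/ and /i/, so it voices to [g]. /s/ is a voiceless obstruent between vowels /i/ and /a/, so it voices to [z]. /leitauvanekisas/ → leidauvanegizas.
Rule 3 (final a-epenthesis): the form ends in the consonant /s/, so [a] is inserted word-finally. /leidauvanegizas/ → leidauvanegizasa.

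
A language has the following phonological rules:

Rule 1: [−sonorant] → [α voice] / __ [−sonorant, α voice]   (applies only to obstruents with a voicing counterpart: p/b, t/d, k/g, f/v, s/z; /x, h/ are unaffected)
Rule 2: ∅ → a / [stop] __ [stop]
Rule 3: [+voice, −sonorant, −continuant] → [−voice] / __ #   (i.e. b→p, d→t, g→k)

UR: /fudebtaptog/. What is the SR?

fudepatapatok

Rule 1 (regressive voicing assimilation): /b/ precedes the voiceless obstruent /t/, so it devoices to [p] by assimilation. /fudebtaptog/ → fudeptaptog.
Rule 2 (stop-cluster a-epenthesis): /p/ and /t/ form a stop–stop cluster, so [a] is inserted between them. /p/ and /t/ form a stop–stop cluster, so [a] is inserted between them. /fudeptaptog/ → fudepatapatog.
Rule 3 (final devoicing): /g/ is a voiced stop in word-final position, so it devoices to [k]. /fudepatapatog/ → fudepatapatok.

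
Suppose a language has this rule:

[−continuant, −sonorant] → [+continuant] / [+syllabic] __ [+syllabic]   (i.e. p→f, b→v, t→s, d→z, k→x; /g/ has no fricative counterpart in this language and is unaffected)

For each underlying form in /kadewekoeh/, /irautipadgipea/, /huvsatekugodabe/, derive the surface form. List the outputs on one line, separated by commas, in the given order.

/kadewekoeh/: /d/ is a stop between vowels /a/ and /e/, so it spirantizes to the fricative [z]. /k/ is a stop between vowels /e/ and /o/, so it spirantizes to the fricative [x]. → [kazewexoeh].
/irautipadgipea/: /t/ is a stop between vowels /u/ and /i/, so it spirantizes to the fricative [s]. /p/ is a stop between vowels /i/ and /a/, so it spirantizes to the fricative [f]. /p/ is a stop between vowels /i/ and /e/, so it spirantizes to the fricative [f]. → [irausifadgifea].
/huvsatekugodabe/: /t/ is a stop between vowels /a/ and /e/, so it spirantizes to the fricative [s]. /k/ is a stop between vowels /e/ and /u/, so it spirantizes to the fricative [x]. /d/ is a stop between vowels /o/ and /a/, so it spirantizes to the fricative [z]. /b/ is a stop between vowels /a/ and /e/, so it spirantizes to the fricative [v]. → [huvsasexugozave].

kazewexoeh, irausifadgifea, huvsasexugozave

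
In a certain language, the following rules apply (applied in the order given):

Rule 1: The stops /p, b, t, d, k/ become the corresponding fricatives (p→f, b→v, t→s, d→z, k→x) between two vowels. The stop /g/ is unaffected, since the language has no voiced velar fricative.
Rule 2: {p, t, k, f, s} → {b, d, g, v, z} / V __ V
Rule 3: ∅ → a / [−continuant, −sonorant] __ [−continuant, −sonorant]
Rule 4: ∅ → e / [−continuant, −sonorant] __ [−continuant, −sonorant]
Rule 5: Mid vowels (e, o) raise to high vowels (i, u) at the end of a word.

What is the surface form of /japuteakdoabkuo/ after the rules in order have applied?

Rule 1 (intervocalic spirantization): /p/ is a stop between vowels /a/ and /u/, so it spirantizes to the fricative [f]. /t/ is a stop between vowels /u/ and /e/, so it spirantizes to the fricative [s]. /japuteakdoabkuo/ → jafuseakdoabkuo.
Rule 2 (intervocalic voicing): /f/ is a voiceless obstruent between vowels /a/ and /u/, so it voices to [v]. /s/ is a voiceless obstruent between vowels /u/ and /e/, so it voices to [z]. /jafuseakdoabkuo/ → javuzeakdoabkuo.
Rule 3 (stop-cluster a-epenthesis): /k/ and /d/ form a stop–stop cluster, so [a] is inserted between them. /b/ and /k/ form a stop–stop cluster, so [a] is inserted between them. /javuzeakdoabkuo/ → javuzeakadoabakuo.
Rule 4 (stop-cluster e-epenthesis): no segment meets the environment; /javuzeakadoabakuo/ is unchanged.
Rule 5 (final vowel raising): /o/ is a mid vowel in word-final position, so it raises to [u]. /javuzeakadoabakuo/ → javuzeakadoabakuu.

javuzeakadoabakuu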